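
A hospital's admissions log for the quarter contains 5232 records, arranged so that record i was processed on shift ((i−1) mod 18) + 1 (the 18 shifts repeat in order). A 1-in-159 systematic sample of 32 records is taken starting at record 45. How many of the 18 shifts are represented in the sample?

6

Consecutive selections differ by k = 159, so their shift numbers differ by 159 mod 18 = 15.
gcd(159, 18) = 3, so the sample visits 18/3 = 6 distinct residues mod 18.
Start 45 is shift 9; the shifts hit are 3, 6, 9, 12, 15, 18.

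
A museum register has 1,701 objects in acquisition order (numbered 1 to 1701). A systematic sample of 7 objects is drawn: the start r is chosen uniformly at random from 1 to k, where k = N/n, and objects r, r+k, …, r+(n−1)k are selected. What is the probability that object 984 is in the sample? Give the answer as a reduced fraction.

1/243

k = 1701/7 = 243.
Object 984 is selected iff r ≡ 984 (mod 243); exactly one such r in {1,…,243}.
Inclusion probability = 1/243.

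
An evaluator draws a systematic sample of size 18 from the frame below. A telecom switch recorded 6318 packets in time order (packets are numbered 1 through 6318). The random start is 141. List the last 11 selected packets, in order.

2598, 2949, 3300, 3651, 4002, 4353, 4704, 5055, 5406, 5757, 6108

k = N/n = 6318/18 = 351
8th selection = 141 + 7×351 = 2598
9th: 2598 + 351 = 2949
10th: 2949 + 351 = 3300
11th: 3300 + 351 = 3651
12th: 3651 + 351 = 4002
13th: 4002 + 351 = 4353
14th: 4353 + 351 = 4704
15th: 4704 + 351 = 5055
16th: 5055 + 351 = 5406
17th: 5406 + 351 = 5757
18th: 5757 + 351 = 6108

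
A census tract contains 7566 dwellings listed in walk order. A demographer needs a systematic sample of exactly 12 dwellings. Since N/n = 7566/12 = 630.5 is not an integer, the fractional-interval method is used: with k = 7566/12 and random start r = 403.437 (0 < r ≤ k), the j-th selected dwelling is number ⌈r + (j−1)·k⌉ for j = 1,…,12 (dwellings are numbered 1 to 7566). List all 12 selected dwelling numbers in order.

404, 1034, 1665, 2295, 2926, 3556, 4187, 4817, 5448, 6078, 6709, 7339

j=1: r + 0k = 403.437 → ⌈·⌉ = 404
j=2: r + 1k = 1033.937 → ⌈·⌉ = 1034
j=3: r + 2k = 1664.437 → ⌈·⌉ = 1665
j=4: r + 3k = 2294.937 → ⌈·⌉ = 2295
j=5: r + 4k = 2925.437 → ⌈·⌉ = 2926
j=6: r + 5k = 3555.937 → ⌈·⌉ = 3556
j=7: r + 6k = 4186.437 → ⌈·⌉ = 4187
j=8: r + 7k = 4816.937 → ⌈·⌉ = 4817
j=9: r + 8k = 5447.437 → ⌈·⌉ = 5448
j=10: r + 9k = 6077.937 → ⌈·⌉ = 6078
j=11: r + 10k = 6708.437 → ⌈·⌉ = 6709
j=12: r + 11k = 7338.937 → ⌈·⌉ = 7339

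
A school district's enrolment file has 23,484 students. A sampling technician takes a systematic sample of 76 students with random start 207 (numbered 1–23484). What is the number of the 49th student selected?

15039

k = 23484/76 = 309
49th selection = r + (49−1)·k = 207 + 48×309 = 207 + 14832 = 15039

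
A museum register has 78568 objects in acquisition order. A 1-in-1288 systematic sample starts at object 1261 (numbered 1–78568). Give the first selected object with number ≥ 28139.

28309

k = 1288
Steps past start: ⌈(28139 − 1261)/1288⌉ = ⌈26878/1288⌉ = 21
Selected object: 1261 + 21×1288 = 28309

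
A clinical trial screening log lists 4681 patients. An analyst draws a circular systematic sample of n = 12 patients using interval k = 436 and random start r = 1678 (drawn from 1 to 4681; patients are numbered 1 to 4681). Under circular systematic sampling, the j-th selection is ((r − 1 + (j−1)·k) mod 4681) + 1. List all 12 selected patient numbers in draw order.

Selection 1: 1678
Selection 2: 1678 + 436 = 2114
Selection 3: 2114 + 436 = 2550
Selection 4: 2550 + 436 = 2986
Selection 5: 2986 + 436 = 3422
Selection 6: 3422 + 436 = 3858
Selection 7: 3858 + 436 = 4294
Selection 8: 4294 + 436 = 4730 → 4730 − 4681 = 49
Selection 9: 49 + 436 = 485
Selection 10: 485 + 436 = 921
Selection 11: 921 + 436 = 1357
Selection 12: 1357 + 436 = 1793

1678, 2114, 2550, 2986, 3422, 3858, 4294, 49, 485, 921, 1357, 1793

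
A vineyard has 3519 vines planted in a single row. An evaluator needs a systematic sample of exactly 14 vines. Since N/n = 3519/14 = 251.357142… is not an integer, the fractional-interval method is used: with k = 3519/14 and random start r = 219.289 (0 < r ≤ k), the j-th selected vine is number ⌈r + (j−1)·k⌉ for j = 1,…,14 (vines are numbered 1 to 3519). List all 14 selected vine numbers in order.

j=1: r + 0k = 219.289 → ⌈·⌉ = 220
j=2: r + 1k = 470.646142… → ⌈·⌉ = 471
j=3: r + 2k = 722.003285… → ⌈·⌉ = 723
j=4: r + 3k = 973.360428… → ⌈·⌉ = 974
j=5: r + 4k = 1224.717571… → ⌈·⌉ = 1225
j=6: r + 5k = 1476.074714… → ⌈·⌉ = 1477
j=7: r + 6k = 1727.431857… → ⌈·⌉ = 1728
j=8: r + 7k = 1978.789 → ⌈·⌉ = 1979
j=9: r + 8k = 2230.146142… → ⌈·⌉ = 2231
j=10: r + 9k = 2481.503285… → ⌈·⌉ = 2482
j=11: r + 10k = 2732.860428… → ⌈·⌉ = 2733
j=12: r + 11k = 2984.217571… → ⌈·⌉ = 2985
j=13: r + 12k = 3235.574714… → ⌈·⌉ = 3236
j=14: r + 13k = 3486.931857… → ⌈·⌉ = 3487

220, 471, 723, 974, 1225, 1477, 1728, 1979, 2231, 2482, 2733, 2985, 3236, 3487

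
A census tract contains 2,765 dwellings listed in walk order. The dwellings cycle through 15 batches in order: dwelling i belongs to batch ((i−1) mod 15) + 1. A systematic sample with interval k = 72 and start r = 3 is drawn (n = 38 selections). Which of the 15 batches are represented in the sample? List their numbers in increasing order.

3, 6, 9, 12, 15

Consecutive selections differ by k = 72, so their batch numbers differ by 72 mod 15 = 12.
gcd(72, 15) = 3, so the sample visits 15/3 = 5 distinct residues mod 15.
Start 3 is batch 3; the batches hit are 3, 6, 9, 12, 15.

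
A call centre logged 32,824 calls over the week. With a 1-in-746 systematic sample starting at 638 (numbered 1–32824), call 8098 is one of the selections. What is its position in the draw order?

k = 746
position = (8098 − 638)/746 + 1 = 7460/746 + 1 = 10 + 1 = 11

11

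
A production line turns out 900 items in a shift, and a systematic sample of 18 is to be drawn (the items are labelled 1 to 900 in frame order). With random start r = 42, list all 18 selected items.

k = N/n = 900/18 = 50
item 1: 42
item 2: 42 + 50 = 92
item 3: 92 + 50 = 142
item 4: 142 + 50 = 192
item 5: 192 + 50 = 242
item 6: 242 + 50 = 292
item 7: 292 + 50 = 342
item 8: 342 + 50 = 392
item 9: 392 + 50 = 442
item 10: 442 + 50 = 492
item 11: 492 + 50 = 542
item 12: 542 + 50 = 592
item 13: 592 + 50 = 642
item 14: 642 + 50 = 692
item 15: 692 + 50 = 742
item 16: 742 + 50 = 792
item 17: 792 + 50 = 842
item 18: 842 + 50 = 892

42, 92, 142, 192, 242, 292, 342, 392, 442, 492, 542, 592, 642, 692, 742, 792, 842, 892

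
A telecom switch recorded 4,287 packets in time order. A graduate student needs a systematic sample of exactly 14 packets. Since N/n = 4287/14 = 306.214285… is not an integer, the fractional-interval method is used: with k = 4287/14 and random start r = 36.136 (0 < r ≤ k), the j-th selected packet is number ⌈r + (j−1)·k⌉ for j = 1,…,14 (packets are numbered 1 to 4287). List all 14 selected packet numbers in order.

j=1: r + 0k = 36.136 → ⌈·⌉ = 37
j=2: r + 1k = 342.350285… → ⌈·⌉ = 343
j=3: r + 2k = 648.564571… → ⌈·⌉ = 649
j=4: r + 3k = 954.778857… → ⌈·⌉ = 955
j=5: r + 4k = 1260.993142… → ⌈·⌉ = 1261
j=6: r + 5k = 1567.207428… → ⌈·⌉ = 1568
j=7: r + 6k = 1873.421714… → ⌈·⌉ = 1874
j=8: r + 7k = 2179.636 → ⌈·⌉ = 2180
j=9: r + 8k = 2485.850285… → ⌈·⌉ = 2486
j=10: r + 9k = 2792.064571… → ⌈·⌉ = 2793
j=11: r + 10k = 3098.278857… → ⌈·⌉ = 3099
j=12: r + 11k = 3404.493142… → ⌈·⌉ = 3405
j=13: r + 12k = 3710.707428… → ⌈·⌉ = 3711
j=14: r + 13k = 4016.921714… → ⌈·⌉ = 4017

37, 343, 649, 955, 1261, 1568, 1874, 2180, 2486, 2793, 3099, 3405, 3711, 4017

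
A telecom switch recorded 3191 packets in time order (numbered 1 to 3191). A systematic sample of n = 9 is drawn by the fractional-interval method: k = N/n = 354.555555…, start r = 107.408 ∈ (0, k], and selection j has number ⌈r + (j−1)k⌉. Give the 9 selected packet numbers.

108, 462, 817, 1172, 1526, 1881, 2235, 2590, 2944

j=1: r + 0k = 107.408 → ⌈·⌉ = 108
j=2: r + 1k = 461.963555… → ⌈·⌉ = 462
j=3: r + 2k = 816.519111… → ⌈·⌉ = 817
j=4: r + 3k = 1171.074666… → ⌈·⌉ = 1172
j=5: r + 4k = 1525.630222… → ⌈·⌉ = 1526
j=6: r + 5k = 1880.185777… → ⌈·⌉ = 1881
j=7: r + 6k = 2234.741333… → ⌈·⌉ = 2235
j=8: r + 7k = 2589.296888… → ⌈·⌉ = 2590
j=9: r + 8k = 2943.852444… → ⌈·⌉ = 2944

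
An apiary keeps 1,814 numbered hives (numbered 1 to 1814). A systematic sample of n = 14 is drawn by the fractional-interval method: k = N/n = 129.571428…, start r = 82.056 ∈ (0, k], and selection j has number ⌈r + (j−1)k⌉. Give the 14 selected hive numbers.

83, 212, 342, 471, 601, 730, 860, 990, 1119, 1249, 1378, 1508, 1637, 1767

j=1: r + 0k = 82.056 → ⌈·⌉ = 83
j=2: r + 1k = 211.627428… → ⌈·⌉ = 212
j=3: r + 2k = 341.198857… → ⌈·⌉ = 342
j=4: r + 3k = 470.770285… → ⌈·⌉ = 471
j=5: r + 4k = 600.341714… → ⌈·⌉ = 601
j=6: r + 5k = 729.913142… → ⌈·⌉ = 730
j=7: r + 6k = 859.484571… → ⌈·⌉ = 860
j=8: r + 7k = 989.056 → ⌈·⌉ = 990
j=9: r + 8k = 1118.627428… → ⌈·⌉ = 1119
j=10: r + 9k = 1248.198857… → ⌈·⌉ = 1249
j=11: r + 10k = 1377.770285… → ⌈·⌉ = 1378
j=12: r + 11k = 1507.341714… → ⌈·⌉ = 1508
j=13: r + 12k = 1636.913142… → ⌈·⌉ = 1637
j=14: r + 13k = 1766.484571… → ⌈·⌉ = 1767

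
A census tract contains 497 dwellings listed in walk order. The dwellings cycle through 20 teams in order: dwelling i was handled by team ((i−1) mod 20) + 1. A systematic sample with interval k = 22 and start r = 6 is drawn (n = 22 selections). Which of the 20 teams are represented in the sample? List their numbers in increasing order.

2, 4, 6, 8, 10, 12, 14, 16, 18, 20

Consecutive selections differ by k = 22, so their team numbers differ by 22 mod 20 = 2.
gcd(22, 20) = 2, so the sample visits 20/2 = 10 distinct residues mod 20.
Start 6 is team 6; the teams hit are 2, 4, 6, 8, 10, 12, 14, 16, 18, 20.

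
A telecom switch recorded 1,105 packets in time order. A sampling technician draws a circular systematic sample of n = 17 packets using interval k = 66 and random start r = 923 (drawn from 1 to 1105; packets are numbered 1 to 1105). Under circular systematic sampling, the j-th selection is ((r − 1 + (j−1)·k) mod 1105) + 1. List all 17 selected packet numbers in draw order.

Selection 1: 923
Selection 2: 923 + 66 = 989
Selection 3: 989 + 66 = 1055
Selection 4: 1055 + 66 = 1121 → 1121 − 1105 = 16
Selection 5: 16 + 66 = 82
Selection 6: 82 + 66 = 148
Selection 7: 148 + 66 = 214
Selection 8: 214 + 66 = 280
Selection 9: 280 + 66 = 346
Selection 10: 346 + 66 = 412
Selection 11: 412 + 66 = 478
Selection 12: 478 + 66 = 544
Selection 13: 544 + 66 = 610
Selection 14: 610 + 66 = 676
Selection 15: 676 + 66 = 742
Selection 16: 742 + 66 = 808
Selection 17: 808 + 66 = 874

923, 989, 1055, 16, 82, 148, 214, 280, 346, 412, 478, 544, 610, 676, 742, 808, 874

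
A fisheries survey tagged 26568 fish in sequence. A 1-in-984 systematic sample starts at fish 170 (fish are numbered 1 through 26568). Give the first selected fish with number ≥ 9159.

k = 984
Steps past start: ⌈(9159 − 170)/984⌉ = ⌈8989/984⌉ = 10
Selected fish: 170 + 10×984 = 10010

10010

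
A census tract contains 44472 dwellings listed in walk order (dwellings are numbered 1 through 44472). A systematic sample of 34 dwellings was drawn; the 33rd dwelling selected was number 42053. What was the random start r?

197

k = 44472/34 = 1308
r = 42053 − (33−1)×1308 = 42053 − 41856 = 197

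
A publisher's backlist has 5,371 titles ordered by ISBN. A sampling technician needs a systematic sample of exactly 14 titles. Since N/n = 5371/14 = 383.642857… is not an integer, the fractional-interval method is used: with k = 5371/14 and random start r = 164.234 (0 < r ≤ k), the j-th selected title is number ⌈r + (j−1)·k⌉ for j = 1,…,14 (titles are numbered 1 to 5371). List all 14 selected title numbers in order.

165, 548, 932, 1316, 1699, 2083, 2467, 2850, 3234, 3618, 4001, 4385, 4768, 5152

j=1: r + 0k = 164.234 → ⌈·⌉ = 165
j=2: r + 1k = 547.876857… → ⌈·⌉ = 548
j=3: r + 2k = 931.519714… → ⌈·⌉ = 932
j=4: r + 3k = 1315.162571… → ⌈·⌉ = 1316
j=5: r + 4k = 1698.805428… → ⌈·⌉ = 1699
j=6: r + 5k = 2082.448285… → ⌈·⌉ = 2083
j=7: r + 6k = 2466.091142… → ⌈·⌉ = 2467
j=8: r + 7k = 2849.734 → ⌈·⌉ = 2850
j=9: r + 8k = 3233.376857… → ⌈·⌉ = 3234
j=10: r + 9k = 3617.019714… → ⌈·⌉ = 3618
j=11: r + 10k = 4000.662571… → ⌈·⌉ = 4001
j=12: r + 11k = 4384.305428… → ⌈·⌉ = 4385
j=13: r + 12k = 4767.948285… → ⌈·⌉ = 4768
j=14: r + 13k = 5151.591142… → ⌈·⌉ = 5152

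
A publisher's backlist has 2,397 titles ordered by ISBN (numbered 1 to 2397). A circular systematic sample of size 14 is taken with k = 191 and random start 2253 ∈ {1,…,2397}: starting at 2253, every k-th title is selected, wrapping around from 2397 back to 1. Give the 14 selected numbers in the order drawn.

2253, 47, 238, 429, 620, 811, 1002, 1193, 1384, 1575, 1766, 1957, 2148, 2339

Selection 1: 2253
Selection 2: 2253 + 191 = 2444 → 2444 − 2397 = 47
Selection 3: 47 + 191 = 238
Selection 4: 238 + 191 = 429
Selection 5: 429 + 191 = 620
Selection 6: 620 + 191 = 811
Selection 7: 811 + 191 = 1002
Selection 8: 1002 + 191 = 1193
Selection 9: 1193 + 191 = 1384
Selection 10: 1384 + 191 = 1575
Selection 11: 1575 + 191 = 1766
Selection 12: 1766 + 191 = 1957
Selection 13: 1957 + 191 = 2148
Selection 14: 2148 + 191 = 2339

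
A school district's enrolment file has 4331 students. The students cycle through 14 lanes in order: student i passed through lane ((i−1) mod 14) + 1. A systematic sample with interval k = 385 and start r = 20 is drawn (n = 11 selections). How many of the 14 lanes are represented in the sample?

2

Consecutive selections differ by k = 385, so their lane numbers differ by 385 mod 14 = 7.
gcd(385, 14) = 7, so the sample visits 14/7 = 2 distinct residues mod 14.
Start 20 is lane 6; the lanes hit are 6, 13.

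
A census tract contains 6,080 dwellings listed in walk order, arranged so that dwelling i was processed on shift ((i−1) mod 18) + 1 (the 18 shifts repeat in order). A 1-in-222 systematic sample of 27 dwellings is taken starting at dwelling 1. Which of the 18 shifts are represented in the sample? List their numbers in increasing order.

1, 7, 13

Consecutive selections differ by k = 222, so their shift numbers differ by 222 mod 18 = 6.
gcd(222, 18) = 6, so the sample visits 18/6 = 3 distinct residues mod 18.
Start 1 is shift 1; the shifts hit are 1, 7, 13.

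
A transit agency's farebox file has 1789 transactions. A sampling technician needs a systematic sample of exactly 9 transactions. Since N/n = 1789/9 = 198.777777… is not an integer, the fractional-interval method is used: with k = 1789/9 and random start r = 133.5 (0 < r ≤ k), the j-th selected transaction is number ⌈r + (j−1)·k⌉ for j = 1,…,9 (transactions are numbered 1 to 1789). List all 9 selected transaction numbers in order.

134, 333, 532, 730, 929, 1128, 1327, 1525, 1724

j=1: r + 0k = 133.5 → ⌈·⌉ = 134
j=2: r + 1k = 332.277777… → ⌈·⌉ = 333
j=3: r + 2k = 531.055555… → ⌈·⌉ = 532
j=4: r + 3k = 729.833333… → ⌈·⌉ = 730
j=5: r + 4k = 928.611111… → ⌈·⌉ = 929
j=6: r + 5k = 1127.388888… → ⌈·⌉ = 1128
j=7: r + 6k = 1326.166666… → ⌈·⌉ = 1327
j=8: r + 7k = 1524.944444… → ⌈·⌉ = 1525
j=9: r + 8k = 1723.722222… → ⌈·⌉ = 1724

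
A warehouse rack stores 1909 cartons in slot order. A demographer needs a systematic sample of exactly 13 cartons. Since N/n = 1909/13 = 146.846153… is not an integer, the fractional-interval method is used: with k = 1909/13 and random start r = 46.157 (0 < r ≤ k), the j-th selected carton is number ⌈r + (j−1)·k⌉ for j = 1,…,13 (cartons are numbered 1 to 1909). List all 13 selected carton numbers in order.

47, 194, 340, 487, 634, 781, 928, 1075, 1221, 1368, 1515, 1662, 1809

j=1: r + 0k = 46.157 → ⌈·⌉ = 47
j=2: r + 1k = 193.003153… → ⌈·⌉ = 194
j=3: r + 2k = 339.849307… → ⌈·⌉ = 340
j=4: r + 3k = 486.695461… → ⌈·⌉ = 487
j=5: r + 4k = 633.541615… → ⌈·⌉ = 634
j=6: r + 5k = 780.387769… → ⌈·⌉ = 781
j=7: r + 6k = 927.233923… → ⌈·⌉ = 928
j=8: r + 7k = 1074.080076… → ⌈·⌉ = 1075
j=9: r + 8k = 1220.926230… → ⌈·⌉ = 1221
j=10: r + 9k = 1367.772384… → ⌈·⌉ = 1368
j=11: r + 10k = 1514.618538… → ⌈·⌉ = 1515
j=12: r + 11k = 1661.464692… → ⌈·⌉ = 1662
j=13: r + 12k = 1808.310846… → ⌈·⌉ = 1809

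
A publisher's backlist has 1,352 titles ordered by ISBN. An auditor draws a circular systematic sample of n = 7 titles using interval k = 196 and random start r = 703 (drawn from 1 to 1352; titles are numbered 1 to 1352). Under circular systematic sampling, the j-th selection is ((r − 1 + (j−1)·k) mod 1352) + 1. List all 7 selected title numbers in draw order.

Selection 1: 703
Selection 2: 703 + 196 = 899
Selection 3: 899 + 196 = 1095
Selection 4: 1095 + 196 = 1291
Selection 5: 1291 + 196 = 1487 → 1487 − 1352 = 135
Selection 6: 135 + 196 = 331
Selection 7: 331 + 196 = 527

703, 899, 1095, 1291, 135, 331, 527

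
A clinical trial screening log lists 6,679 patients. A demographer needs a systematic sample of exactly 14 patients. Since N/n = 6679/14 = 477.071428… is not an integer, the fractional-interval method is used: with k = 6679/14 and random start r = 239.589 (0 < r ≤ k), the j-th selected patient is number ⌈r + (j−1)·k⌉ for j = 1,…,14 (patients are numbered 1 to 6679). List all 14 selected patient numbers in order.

240, 717, 1194, 1671, 2148, 2625, 3103, 3580, 4057, 4534, 5011, 5488, 5965, 6442

j=1: r + 0k = 239.589 → ⌈·⌉ = 240
j=2: r + 1k = 716.660428… → ⌈·⌉ = 717
j=3: r + 2k = 1193.731857… → ⌈·⌉ = 1194
j=4: r + 3k = 1670.803285… → ⌈·⌉ = 1671
j=5: r + 4k = 2147.874714… → ⌈·⌉ = 2148
j=6: r + 5k = 2624.946142… → ⌈·⌉ = 2625
j=7: r + 6k = 3102.017571… → ⌈·⌉ = 3103
j=8: r + 7k = 3579.089 → ⌈·⌉ = 3580
j=9: r + 8k = 4056.160428… → ⌈·⌉ = 4057
j=10: r + 9k = 4533.231857… → ⌈·⌉ = 4534
j=11: r + 10k = 5010.303285… → ⌈·⌉ = 5011
j=12: r + 11k = 5487.374714… → ⌈·⌉ = 5488
j=13: r + 12k = 5964.446142… → ⌈·⌉ = 5965
j=14: r + 13k = 6441.517571… → ⌈·⌉ = 6442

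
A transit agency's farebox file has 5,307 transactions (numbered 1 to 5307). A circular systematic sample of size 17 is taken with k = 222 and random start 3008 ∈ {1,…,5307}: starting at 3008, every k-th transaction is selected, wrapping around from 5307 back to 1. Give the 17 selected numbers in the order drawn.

3008, 3230, 3452, 3674, 3896, 4118, 4340, 4562, 4784, 5006, 5228, 143, 365, 587, 809, 1031, 1253

Selection 1: 3008
Selection 2: 3008 + 222 = 3230
Selection 3: 3230 + 222 = 3452
Selection 4: 3452 + 222 = 3674
Selection 5: 3674 + 222 = 3896
Selection 6: 3896 + 222 = 4118
Selection 7: 4118 + 222 = 4340
Selection 8: 4340 + 222 = 4562
Selection 9: 4562 + 222 = 4784
Selection 10: 4784 + 222 = 5006
Selection 11: 5006 + 222 = 5228
Selection 12: 5228 + 222 = 5450 → 5450 − 5307 = 143
Selection 13: 143 + 222 = 365
Selection 14: 365 + 222 = 587
Selection 15: 587 + 222 = 809
Selection 16: 809 + 222 = 1031
Selection 17: 1031 + 222 = 1253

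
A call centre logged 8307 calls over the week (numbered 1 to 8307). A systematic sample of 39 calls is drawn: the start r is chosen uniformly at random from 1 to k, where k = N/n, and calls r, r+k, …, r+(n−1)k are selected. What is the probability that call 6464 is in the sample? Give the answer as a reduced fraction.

1/213

k = 8307/39 = 213.
Call 6464 is selected iff r ≡ 6464 (mod 213); exactly one such r in {1,…,213}.
Inclusion probability = 1/213.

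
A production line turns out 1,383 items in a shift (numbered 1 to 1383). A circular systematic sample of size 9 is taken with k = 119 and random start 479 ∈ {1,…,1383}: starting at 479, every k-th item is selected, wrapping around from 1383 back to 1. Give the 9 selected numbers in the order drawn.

Selection 1: 479
Selection 2: 479 + 119 = 598
Selection 3: 598 + 119 = 717
Selection 4: 717 + 119 = 836
Selection 5: 836 + 119 = 955
Selection 6: 955 + 119 = 1074
Selection 7: 1074 + 119 = 1193
Selection 8: 1193 + 119 = 1312
Selection 9: 1312 + 119 = 1431 → 1431 − 1383 = 48

479, 598, 717, 836, 955, 1074, 1193, 1312, 48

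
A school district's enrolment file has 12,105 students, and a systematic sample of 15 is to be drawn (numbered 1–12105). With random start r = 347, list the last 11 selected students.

k = N/n = 12105/15 = 807
5th selection = 347 + 4×807 = 3575
6th: 3575 + 807 = 4382
7th: 4382 + 807 = 5189
8th: 5189 + 807 = 5996
9th: 5996 + 807 = 6803
10th: 6803 + 807 = 7610
11th: 7610 + 807 = 8417
12th: 8417 + 807 = 9224
13th: 9224 + 807 = 10031
14th: 10031 + 807 = 10838
15th: 10838 + 807 = 11645

3575, 4382, 5189, 5996, 6803, 7610, 8417, 9224, 10031, 10838, 11645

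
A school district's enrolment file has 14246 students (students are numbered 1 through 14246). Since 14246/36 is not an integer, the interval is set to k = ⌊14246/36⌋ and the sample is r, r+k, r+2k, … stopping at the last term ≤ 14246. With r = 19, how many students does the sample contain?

k = ⌊14246/36⌋ = 395
Achieved size = ⌊(14246 − 19)/395⌋ + 1 = ⌊14227/395⌋ + 1 = 36 + 1 = 37
(last selection: 19 + 36×395 = 14239 ≤ 14246; next would be 14634 > 14246)

37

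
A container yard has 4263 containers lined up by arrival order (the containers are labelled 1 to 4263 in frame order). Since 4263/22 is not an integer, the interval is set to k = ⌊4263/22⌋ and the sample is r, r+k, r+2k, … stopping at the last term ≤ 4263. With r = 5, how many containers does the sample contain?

23

k = ⌊4263/22⌋ = 193
Achieved size = ⌊(4263 − 5)/193⌋ + 1 = ⌊4258/193⌋ + 1 = 22 + 1 = 23
(last selection: 5 + 22×193 = 4251 ≤ 4263; next would be 4444 > 4263)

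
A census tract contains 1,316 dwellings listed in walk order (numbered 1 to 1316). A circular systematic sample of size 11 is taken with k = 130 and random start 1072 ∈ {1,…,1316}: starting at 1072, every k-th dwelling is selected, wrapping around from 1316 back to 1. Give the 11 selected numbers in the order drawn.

1072, 1202, 16, 146, 276, 406, 536, 666, 796, 926, 1056

Selection 1: 1072
Selection 2: 1072 + 130 = 1202
Selection 3: 1202 + 130 = 1332 → 1332 − 1316 = 16
Selection 4: 16 + 130 = 146
Selection 5: 146 + 130 = 276
Selection 6: 276 + 130 = 406
Selection 7: 406 + 130 = 536
Selection 8: 536 + 130 = 666
Selection 9: 666 + 130 = 796
Selection 10: 796 + 130 = 926
Selection 11: 926 + 130 = 1056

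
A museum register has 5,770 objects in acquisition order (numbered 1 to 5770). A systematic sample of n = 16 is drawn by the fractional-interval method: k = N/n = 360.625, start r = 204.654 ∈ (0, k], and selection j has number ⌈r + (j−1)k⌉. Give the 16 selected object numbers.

205, 566, 926, 1287, 1648, 2008, 2369, 2730, 3090, 3451, 3811, 4172, 4533, 4893, 5254, 5615

j=1: r + 0k = 204.654 → ⌈·⌉ = 205
j=2: r + 1k = 565.279 → ⌈·⌉ = 566
j=3: r + 2k = 925.904 → ⌈·⌉ = 926
j=4: r + 3k = 1286.529 → ⌈·⌉ = 1287
j=5: r + 4k = 1647.154 → ⌈·⌉ = 1648
j=6: r + 5k = 2007.779 → ⌈·⌉ = 2008
j=7: r + 6k = 2368.404 → ⌈·⌉ = 2369
j=8: r + 7k = 2729.029 → ⌈·⌉ = 2730
j=9: r + 8k = 3089.654 → ⌈·⌉ = 3090
j=10: r + 9k = 3450.279 → ⌈·⌉ = 3451
j=11: r + 10k = 3810.904 → ⌈·⌉ = 3811
j=12: r + 11k = 4171.529 → ⌈·⌉ = 4172
j=13: r + 12k = 4532.154 → ⌈·⌉ = 4533
j=14: r + 13k = 4892.779 → ⌈·⌉ = 4893
j=15: r + 14k = 5253.404 → ⌈·⌉ = 5254
j=16: r + 15k = 5614.029 → ⌈·⌉ = 5615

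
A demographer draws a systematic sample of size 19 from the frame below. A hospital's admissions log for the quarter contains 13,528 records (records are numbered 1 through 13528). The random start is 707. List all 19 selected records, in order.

k = N/n = 13528/19 = 712
record 1: 707
record 2: 707 + 712 = 1419
record 3: 1419 + 712 = 2131
record 4: 2131 + 712 = 2843
record 5: 2843 + 712 = 3555
record 6: 3555 + 712 = 4267
record 7: 4267 + 712 = 4979
record 8: 4979 + 712 = 5691
record 9: 5691 + 712 = 6403
record 10: 6403 + 712 = 7115
record 11: 7115 + 712 = 7827
record 12: 7827 + 712 = 8539
record 13: 8539 + 712 = 9251
record 14: 9251 + 712 = 9963
record 15: 9963 + 712 = 10675
record 16: 10675 + 712 = 11387
record 17: 11387 + 712 = 12099
record 18: 12099 + 712 = 12811
record 19: 12811 + 712 = 13523

707, 1419, 2131, 2843, 3555, 4267, 4979, 5691, 6403, 7115, 7827, 8539, 9251, 9963, 10675, 11387, 12099, 12811, 13523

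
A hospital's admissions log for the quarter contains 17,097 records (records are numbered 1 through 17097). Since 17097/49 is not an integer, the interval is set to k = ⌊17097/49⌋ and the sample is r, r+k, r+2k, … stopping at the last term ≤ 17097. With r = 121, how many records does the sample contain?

49

k = ⌊17097/49⌋ = 348
Achieved size = ⌊(17097 − 121)/348⌋ + 1 = ⌊16976/348⌋ + 1 = 48 + 1 = 49
(last selection: 121 + 48×348 = 16825 ≤ 17097; next would be 17173 > 17097)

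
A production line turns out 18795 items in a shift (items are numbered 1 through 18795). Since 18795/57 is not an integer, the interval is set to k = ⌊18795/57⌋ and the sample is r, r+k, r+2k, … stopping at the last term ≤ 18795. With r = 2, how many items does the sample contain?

58

k = ⌊18795/57⌋ = 329
Achieved size = ⌊(18795 − 2)/329⌋ + 1 = ⌊18793/329⌋ + 1 = 57 + 1 = 58
(last selection: 2 + 57×329 = 18755 ≤ 18795; next would be 19084 > 18795)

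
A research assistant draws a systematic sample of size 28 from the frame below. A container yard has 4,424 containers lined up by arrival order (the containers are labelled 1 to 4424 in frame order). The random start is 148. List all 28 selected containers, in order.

148, 306, 464, 622, 780, 938, 1096, 1254, 1412, 1570, 1728, 1886, 2044, 2202, 2360, 2518, 2676, 2834, 2992, 3150, 3308, 3466, 3624, 3782, 3940, 4098, 4256, 4414

k = N/n = 4424/28 = 158
container 1: 148
container 2: 148 + 158 = 306
container 3: 306 + 158 = 464
container 4: 464 + 158 = 622
container 5: 622 + 158 = 780
container 6: 780 + 158 = 938
container 7: 938 + 158 = 1096
container 8: 1096 + 158 = 1254
container 9: 1254 + 158 = 1412
container 10: 1412 + 158 = 1570
container 11: 1570 + 158 = 1728
container 12: 1728 + 158 = 1886
container 13: 1886 + 158 = 2044
container 14: 2044 + 158 = 2202
container 15: 2202 + 158 = 2360
container 16: 2360 + 158 = 2518
container 17: 2518 + 158 = 2676
container 18: 2676 + 158 = 2834
container 19: 2834 + 158 = 2992
container 20: 2992 + 158 = 3150
container 21: 3150 + 158 = 3308
container 22: 3308 + 158 = 3466
container 23: 3466 + 158 = 3624
container 24: 3624 + 158 = 3782
container 25: 3782 + 158 = 3940
container 26: 3940 + 158 = 4098
container 27: 4098 + 158 = 4256
container 28: 4256 + 158 = 4414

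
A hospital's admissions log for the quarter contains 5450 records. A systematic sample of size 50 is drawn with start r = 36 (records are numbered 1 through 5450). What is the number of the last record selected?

k = 5450/50 = 109
50th selection = r + (50−1)·k = 36 + 49×109 = 36 + 5341 = 5377

5377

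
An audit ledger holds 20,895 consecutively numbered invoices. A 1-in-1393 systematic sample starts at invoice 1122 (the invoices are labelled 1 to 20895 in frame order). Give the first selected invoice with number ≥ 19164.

19231

k = 1393
Steps past start: ⌈(19164 − 1122)/1393⌉ = ⌈18042/1393⌉ = 13
Selected invoice: 1122 + 13×1393 = 19231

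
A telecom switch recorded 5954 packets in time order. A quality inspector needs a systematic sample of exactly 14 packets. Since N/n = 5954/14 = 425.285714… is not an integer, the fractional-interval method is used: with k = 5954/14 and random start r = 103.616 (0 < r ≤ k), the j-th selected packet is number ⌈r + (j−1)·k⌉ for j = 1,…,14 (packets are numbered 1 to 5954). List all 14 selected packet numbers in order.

j=1: r + 0k = 103.616 → ⌈·⌉ = 104
j=2: r + 1k = 528.901714… → ⌈·⌉ = 529
j=3: r + 2k = 954.187428… → ⌈·⌉ = 955
j=4: r + 3k = 1379.473142… → ⌈·⌉ = 1380
j=5: r + 4k = 1804.758857… → ⌈·⌉ = 1805
j=6: r + 5k = 2230.044571… → ⌈·⌉ = 2231
j=7: r + 6k = 2655.330285… → ⌈·⌉ = 2656
j=8: r + 7k = 3080.616 → ⌈·⌉ = 3081
j=9: r + 8k = 3505.901714… → ⌈·⌉ = 3506
j=10: r + 9k = 3931.187428… → ⌈·⌉ = 3932
j=11: r + 10k = 4356.473142… → ⌈·⌉ = 4357
j=12: r + 11k = 4781.758857… → ⌈·⌉ = 4782
j=13: r + 12k = 5207.044571… → ⌈·⌉ = 5208
j=14: r + 13k = 5632.330285… → ⌈·⌉ = 5633

104, 529, 955, 1380, 1805, 2231, 2656, 3081, 3506, 3932, 4357, 4782, 5208, 5633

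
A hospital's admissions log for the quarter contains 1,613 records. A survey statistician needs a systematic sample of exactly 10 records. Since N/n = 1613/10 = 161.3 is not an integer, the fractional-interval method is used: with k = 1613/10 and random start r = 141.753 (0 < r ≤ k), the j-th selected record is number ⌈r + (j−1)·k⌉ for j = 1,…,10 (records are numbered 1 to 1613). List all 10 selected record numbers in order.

j=1: r + 0k = 141.753 → ⌈·⌉ = 142
j=2: r + 1k = 303.053 → ⌈·⌉ = 304
j=3: r + 2k = 464.353 → ⌈·⌉ = 465
j=4: r + 3k = 625.653 → ⌈·⌉ = 626
j=5: r + 4k = 786.953 → ⌈·⌉ = 787
j=6: r + 5k = 948.253 → ⌈·⌉ = 949
j=7: r + 6k = 1109.553 → ⌈·⌉ = 1110
j=8: r + 7k = 1270.853 → ⌈·⌉ = 1271
j=9: r + 8k = 1432.153 → ⌈·⌉ = 1433
j=10: r + 9k = 1593.453 → ⌈·⌉ = 1594

142, 304, 465, 626, 787, 949, 1110, 1271, 1433, 1594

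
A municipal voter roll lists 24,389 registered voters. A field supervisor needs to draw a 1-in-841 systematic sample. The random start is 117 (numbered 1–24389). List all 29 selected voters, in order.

117, 958, 1799, 2640, 3481, 4322, 5163, 6004, 6845, 7686, 8527, 9368, 10209, 11050, 11891, 12732, 13573, 14414, 15255, 16096, 16937, 17778, 18619, 19460, 20301, 21142, 21983, 22824, 23665

voter 1: 117
voter 2: 117 + 841 = 958
voter 3: 958 + 841 = 1799
voter 4: 1799 + 841 = 2640
voter 5: 2640 + 841 = 3481
voter 6: 3481 + 841 = 4322
voter 7: 4322 + 841 = 5163
voter 8: 5163 + 841 = 6004
voter 9: 6004 + 841 = 6845
voter 10: 6845 + 841 = 7686
voter 11: 7686 + 841 = 8527
voter 12: 8527 + 841 = 9368
voter 13: 9368 + 841 = 10209
voter 14: 10209 + 841 = 11050
voter 15: 11050 + 841 = 11891
voter 16: 11891 + 841 = 12732
voter 17: 12732 + 841 = 13573
voter 18: 13573 + 841 = 14414
voter 19: 14414 + 841 = 15255
voter 20: 15255 + 841 = 16096
voter 21: 16096 + 841 = 16937
voter 22: 16937 + 841 = 17778
voter 23: 17778 + 841 = 18619
voter 24: 18619 + 841 = 19460
voter 25: 19460 + 841 = 20301
voter 26: 20301 + 841 = 21142
voter 27: 21142 + 841 = 21983
voter 28: 21983 + 841 = 22824
voter 29: 22824 + 841 = 23665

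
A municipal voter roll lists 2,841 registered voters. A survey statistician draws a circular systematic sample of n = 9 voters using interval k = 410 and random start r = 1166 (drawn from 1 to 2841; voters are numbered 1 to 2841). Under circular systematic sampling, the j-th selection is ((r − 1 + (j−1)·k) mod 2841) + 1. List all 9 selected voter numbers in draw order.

1166, 1576, 1986, 2396, 2806, 375, 785, 1195, 1605

Selection 1: 1166
Selection 2: 1166 + 410 = 1576
Selection 3: 1576 + 410 = 1986
Selection 4: 1986 + 410 = 2396
Selection 5: 2396 + 410 = 2806
Selection 6: 2806 + 410 = 3216 → 3216 − 2841 = 375
Selection 7: 375 + 410 = 785
Selection 8: 785 + 410 = 1195
Selection 9: 1195 + 410 = 1605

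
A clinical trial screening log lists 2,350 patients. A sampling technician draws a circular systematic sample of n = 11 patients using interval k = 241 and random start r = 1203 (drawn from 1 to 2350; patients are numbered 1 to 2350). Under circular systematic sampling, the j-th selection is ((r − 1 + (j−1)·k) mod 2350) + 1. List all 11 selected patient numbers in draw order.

1203, 1444, 1685, 1926, 2167, 58, 299, 540, 781, 1022, 1263

Selection 1: 1203
Selection 2: 1203 + 241 = 1444
Selection 3: 1444 + 241 = 1685
Selection 4: 1685 + 241 = 1926
Selection 5: 1926 + 241 = 2167
Selection 6: 2167 + 241 = 2408 → 2408 − 2350 = 58
Selection 7: 58 + 241 = 299
Selection 8: 299 + 241 = 540
Selection 9: 540 + 241 = 781
Selection 10: 781 + 241 = 1022
Selection 11: 1022 + 241 = 1263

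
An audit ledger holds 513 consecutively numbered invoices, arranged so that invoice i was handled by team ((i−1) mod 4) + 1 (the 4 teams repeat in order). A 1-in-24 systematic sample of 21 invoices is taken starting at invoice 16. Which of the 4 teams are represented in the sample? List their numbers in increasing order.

Consecutive selections differ by k = 24, so their team numbers differ by 24 mod 4 = 0.
gcd(24, 4) = 4, so the sample visits 4/4 = 1 distinct residues mod 4.
Start 16 is team 4; the teams hit are 4.

4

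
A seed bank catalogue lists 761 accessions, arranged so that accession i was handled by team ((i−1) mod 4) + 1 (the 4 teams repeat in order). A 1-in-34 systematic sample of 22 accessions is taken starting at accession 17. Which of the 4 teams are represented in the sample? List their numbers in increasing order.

Consecutive selections differ by k = 34, so their team numbers differ by 34 mod 4 = 2.
gcd(34, 4) = 2, so the sample visits 4/2 = 2 distinct residues mod 4.
Start 17 is team 1; the teams hit are 1, 3.

1, 3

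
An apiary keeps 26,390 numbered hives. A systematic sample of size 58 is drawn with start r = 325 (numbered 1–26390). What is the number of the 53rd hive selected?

k = 26390/58 = 455
53rd selection = r + (53−1)·k = 325 + 52×455 = 325 + 23660 = 23985

23985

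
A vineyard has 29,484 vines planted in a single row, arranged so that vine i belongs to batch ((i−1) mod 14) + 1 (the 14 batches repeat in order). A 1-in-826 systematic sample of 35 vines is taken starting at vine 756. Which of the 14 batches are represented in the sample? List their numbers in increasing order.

14

Consecutive selections differ by k = 826, so their batch numbers differ by 826 mod 14 = 0.
gcd(826, 14) = 14, so the sample visits 14/14 = 1 distinct residues mod 14.
Start 756 is batch 14; the batches hit are 14.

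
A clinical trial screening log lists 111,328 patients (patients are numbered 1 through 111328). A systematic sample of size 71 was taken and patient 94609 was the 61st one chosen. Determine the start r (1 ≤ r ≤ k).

k = 111328/71 = 1568
r = 94609 − (61−1)×1568 = 94609 − 94080 = 529

529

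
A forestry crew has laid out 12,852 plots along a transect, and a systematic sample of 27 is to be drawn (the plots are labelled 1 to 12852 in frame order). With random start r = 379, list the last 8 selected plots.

k = N/n = 12852/27 = 476
20th selection = 379 + 19×476 = 9423
21st: 9423 + 476 = 9899
22nd: 9899 + 476 = 10375
23rd: 10375 + 476 = 10851
24th: 10851 + 476 = 11327
25th: 11327 + 476 = 11803
26th: 11803 + 476 = 12279
27th: 12279 + 476 = 12755

9423, 9899, 10375, 10851, 11327, 11803, 12279, 12755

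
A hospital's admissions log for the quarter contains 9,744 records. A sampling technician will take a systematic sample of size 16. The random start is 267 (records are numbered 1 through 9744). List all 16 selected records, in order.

267, 876, 1485, 2094, 2703, 3312, 3921, 4530, 5139, 5748, 6357, 6966, 7575, 8184, 8793, 9402

k = N/n = 9744/16 = 609
record 1: 267
record 2: 267 + 609 = 876
record 3: 876 + 609 = 1485
record 4: 1485 + 609 = 2094
record 5: 2094 + 609 = 2703
record 6: 2703 + 609 = 3312
record 7: 3312 + 609 = 3921
record 8: 3921 + 609 = 4530
record 9: 4530 + 609 = 5139
record 10: 5139 + 609 = 5748
record 11: 5748 + 609 = 6357
record 12: 6357 + 609 = 6966
record 13: 6966 + 609 = 7575
record 14: 7575 + 609 = 8184
record 15: 8184 + 609 = 8793
record 16: 8793 + 609 = 9402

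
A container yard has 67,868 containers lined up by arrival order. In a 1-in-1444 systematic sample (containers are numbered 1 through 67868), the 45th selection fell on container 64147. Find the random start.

611

k = 1444
r = 64147 − (45−1)×1444 = 64147 − 63536 = 611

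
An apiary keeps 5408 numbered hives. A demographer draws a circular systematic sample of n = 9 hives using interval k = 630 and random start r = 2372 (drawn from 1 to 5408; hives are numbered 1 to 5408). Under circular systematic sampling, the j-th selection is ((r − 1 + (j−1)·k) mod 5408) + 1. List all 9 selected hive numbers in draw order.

2372, 3002, 3632, 4262, 4892, 114, 744, 1374, 2004

Selection 1: 2372
Selection 2: 2372 + 630 = 3002
Selection 3: 3002 + 630 = 3632
Selection 4: 3632 + 630 = 4262
Selection 5: 4262 + 630 = 4892
Selection 6: 4892 + 630 = 5522 → 5522 − 5408 = 114
Selection 7: 114 + 630 = 744
Selection 8: 744 + 630 = 1374
Selection 9: 1374 + 630 = 2004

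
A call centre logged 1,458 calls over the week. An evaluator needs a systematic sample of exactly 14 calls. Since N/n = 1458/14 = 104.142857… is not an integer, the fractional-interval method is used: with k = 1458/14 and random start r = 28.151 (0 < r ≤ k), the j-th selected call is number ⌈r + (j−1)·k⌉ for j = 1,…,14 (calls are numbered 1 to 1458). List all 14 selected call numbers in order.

29, 133, 237, 341, 445, 549, 654, 758, 862, 966, 1070, 1174, 1278, 1383

j=1: r + 0k = 28.151 → ⌈·⌉ = 29
j=2: r + 1k = 132.293857… → ⌈·⌉ = 133
j=3: r + 2k = 236.436714… → ⌈·⌉ = 237
j=4: r + 3k = 340.579571… → ⌈·⌉ = 341
j=5: r + 4k = 444.722428… → ⌈·⌉ = 445
j=6: r + 5k = 548.865285… → ⌈·⌉ = 549
j=7: r + 6k = 653.008142… → ⌈·⌉ = 654
j=8: r + 7k = 757.151 → ⌈·⌉ = 758
j=9: r + 8k = 861.293857… → ⌈·⌉ = 862
j=10: r + 9k = 965.436714… → ⌈·⌉ = 966
j=11: r + 10k = 1069.579571… → ⌈·⌉ = 1070
j=12: r + 11k = 1173.722428… → ⌈·⌉ = 1174
j=13: r + 12k = 1277.865285… → ⌈·⌉ = 1278
j=14: r + 13k = 1382.008142… → ⌈·⌉ = 1383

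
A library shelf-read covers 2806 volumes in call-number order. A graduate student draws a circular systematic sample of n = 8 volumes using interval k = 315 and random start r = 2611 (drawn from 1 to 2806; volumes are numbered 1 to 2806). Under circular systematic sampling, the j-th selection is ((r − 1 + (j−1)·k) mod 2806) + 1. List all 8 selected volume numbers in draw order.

2611, 120, 435, 750, 1065, 1380, 1695, 2010

Selection 1: 2611
Selection 2: 2611 + 315 = 2926 → 2926 − 2806 = 120
Selection 3: 120 + 315 = 435
Selection 4: 435 + 315 = 750
Selection 5: 750 + 315 = 1065
Selection 6: 1065 + 315 = 1380
Selection 7: 1380 + 315 = 1695
Selection 8: 1695 + 315 = 2010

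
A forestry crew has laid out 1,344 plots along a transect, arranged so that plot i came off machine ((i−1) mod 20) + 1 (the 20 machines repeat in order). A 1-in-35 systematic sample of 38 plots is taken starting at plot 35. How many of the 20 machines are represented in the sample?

4

Consecutive selections differ by k = 35, so their machine numbers differ by 35 mod 20 = 15.
gcd(35, 20) = 5, so the sample visits 20/5 = 4 distinct residues mod 20.
Start 35 is machine 15; the machines hit are 5, 10, 15, 20.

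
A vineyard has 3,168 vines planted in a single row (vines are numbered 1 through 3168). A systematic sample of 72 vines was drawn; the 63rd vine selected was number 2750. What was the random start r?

22

k = 3168/72 = 44
r = 2750 − (63−1)×44 = 2750 − 2728 = 22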